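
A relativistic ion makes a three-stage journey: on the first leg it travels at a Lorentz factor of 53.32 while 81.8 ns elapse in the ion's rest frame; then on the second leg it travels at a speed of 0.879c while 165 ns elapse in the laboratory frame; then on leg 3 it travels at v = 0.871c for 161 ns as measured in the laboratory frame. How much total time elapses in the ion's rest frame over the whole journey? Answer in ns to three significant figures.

τ = 240 ns

Leg 1: 81.8 ns is already measured in the ion's rest frame.
Leg 2: γ = 1/√(1 − 0.879²) = 1/√0.2274 = 2.097; τ_2 = 165/2.097 = 78.68 ns.
Leg 3: γ = 1/√(1 − 0.871²) = 1/√0.2414 = 2.035; τ_3 = 161/2.035 = 79.10 ns.
Total: 81.80 + 78.68 + 79.10 ns.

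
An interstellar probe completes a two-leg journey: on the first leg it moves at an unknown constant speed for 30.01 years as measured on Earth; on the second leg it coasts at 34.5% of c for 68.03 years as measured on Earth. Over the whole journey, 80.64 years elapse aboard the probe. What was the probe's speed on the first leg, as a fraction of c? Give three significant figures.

β = 0.829

Leg 1: speed unknown; τ_1 = 30.01/γ_1.
Leg 2: β = 0.345; γ = 1/√(1 − 0.345²) = 1/√0.8810 = 1.065; τ_2 = 68.03/1.065 = 63.85 years.
Total proper time: τ_1 + 63.85 = 80.64, so τ_1 = 80.64 − 63.85 = 16.79 years.
γ_1 = 30.01/16.79 = 1.788; β = √(1 − 1/γ²) = √0.6871.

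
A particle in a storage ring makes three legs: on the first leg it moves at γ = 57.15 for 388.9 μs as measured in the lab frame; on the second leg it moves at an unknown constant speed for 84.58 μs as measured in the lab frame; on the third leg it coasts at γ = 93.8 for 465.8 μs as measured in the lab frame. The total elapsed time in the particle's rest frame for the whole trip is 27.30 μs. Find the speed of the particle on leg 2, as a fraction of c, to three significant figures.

Leg 1: γ = 57.15; τ_1 = 388.9/57.15 = 6.805 μs.
Leg 2: speed unknown; τ_2 = 84.58/γ_2.
Leg 3: γ = 93.8; τ_3 = 465.8/93.80 = 4.966 μs.
Total proper time: 6.805 + τ_2 + 4.966 = 27.30, so τ_2 = 27.30 − 11.77 = 15.53 μs.
γ_2 = 84.58/15.53 = 5.447; β = √(1 − 1/γ²) = √0.9663.

β = 0.983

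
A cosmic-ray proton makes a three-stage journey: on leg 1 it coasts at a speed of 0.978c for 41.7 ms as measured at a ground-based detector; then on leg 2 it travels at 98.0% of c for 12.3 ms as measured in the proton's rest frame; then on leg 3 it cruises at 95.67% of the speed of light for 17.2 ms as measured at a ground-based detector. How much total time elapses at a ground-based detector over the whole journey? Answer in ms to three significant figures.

Leg 1: 41.7 ms is already measured at a ground-based detector.
Leg 2: β = 0.980; γ = 1/√(1 − 0.980²) = 1/√0.03960 = 5.025; Δt_2 = 5.025 × 12.3 = 61.81 ms.
Leg 3: 17.2 ms is already measured at a ground-based detector.
Total: 41.70 + 61.81 + 17.20 ms.

Δt = 121 ms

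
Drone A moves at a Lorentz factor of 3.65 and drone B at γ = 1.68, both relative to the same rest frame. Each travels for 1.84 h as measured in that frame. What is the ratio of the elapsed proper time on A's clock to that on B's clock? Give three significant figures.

τ_A/τ_B = 0.460

A: γ = 3.65. B: γ = 1.68.
τ_A/τ_B = γ_B/γ_A = 1.680/3.650 = 0.4603, so τ_A/τ_B = 0.4603.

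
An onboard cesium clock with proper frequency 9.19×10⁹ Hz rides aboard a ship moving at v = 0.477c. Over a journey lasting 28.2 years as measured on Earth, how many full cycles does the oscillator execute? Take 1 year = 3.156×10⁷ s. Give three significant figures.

N = 7.19×10¹⁸

γ = 1/√(1 − 0.477²) = 1/√0.7725 = 1.138
The oscillator's own cycle count is N = f × τ where τ is the proper time on the ship. τ = Δt/γ = 28.2/1.138 = 24.79 years = 7.822×10⁸ s.
N = 9.19×10⁹ × 7.822×10⁸ = 7.189×10¹⁸.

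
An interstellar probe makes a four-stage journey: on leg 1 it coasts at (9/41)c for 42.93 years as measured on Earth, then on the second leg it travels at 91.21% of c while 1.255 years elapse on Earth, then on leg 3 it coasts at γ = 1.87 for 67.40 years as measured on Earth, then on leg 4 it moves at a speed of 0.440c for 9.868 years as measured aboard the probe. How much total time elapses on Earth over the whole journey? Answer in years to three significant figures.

Leg 1: 42.93 years is already measured on Earth.
Leg 2: 1.255 years is already measured on Earth.
Leg 3: 67.40 years is already measured on Earth.
Leg 4: γ = 1/√(1 − 0.440²) = 1/√0.8064 = 1.114; Δt_4 = 1.114 × 9.868 = 10.99 years.
Total: 42.93 + 1.255 + 67.40 + 10.99 years.

Δt = 123 years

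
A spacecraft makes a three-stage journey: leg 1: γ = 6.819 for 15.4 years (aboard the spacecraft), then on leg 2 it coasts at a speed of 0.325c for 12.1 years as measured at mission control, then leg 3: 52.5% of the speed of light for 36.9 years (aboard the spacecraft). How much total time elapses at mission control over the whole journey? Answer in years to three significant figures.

Δt = 160 years

Leg 1: γ = 6.819; Δt_1 = 6.819 × 15.4 = 105.0 years.
Leg 2: 12.1 years is already measured at mission control.
Leg 3: β = 0.525; γ = 1/√(1 − 0.525²) = 1/√0.7244 = 1.175; Δt_3 = 1.175 × 36.9 = 43.36 years.
Total: 105.0 + 12.10 + 43.36 years.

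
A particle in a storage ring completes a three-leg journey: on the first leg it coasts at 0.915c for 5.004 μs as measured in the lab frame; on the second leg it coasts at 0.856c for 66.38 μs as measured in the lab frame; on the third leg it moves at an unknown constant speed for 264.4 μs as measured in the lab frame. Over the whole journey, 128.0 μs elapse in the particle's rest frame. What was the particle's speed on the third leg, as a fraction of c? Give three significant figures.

Leg 1: γ = 1/√(1 − 0.915²) = 1/√0.1628 = 2.479; τ_1 = 5.004/2.479 = 2.019 μs.
Leg 2: γ = 1/√(1 − 0.856²) = 1/√0.2673 = 1.934; τ_2 = 66.38/1.934 = 34.32 μs.
Leg 3: speed unknown; τ_3 = 264.4/γ_3.
Total proper time: 2.019 + 34.32 + τ_3 = 128.0, so τ_3 = 128.0 − 36.34 = 91.66 μs.
γ_3 = 264.4/91.66 = 2.884; β = √(1 − 1/γ²) = √0.8798.

β = 0.938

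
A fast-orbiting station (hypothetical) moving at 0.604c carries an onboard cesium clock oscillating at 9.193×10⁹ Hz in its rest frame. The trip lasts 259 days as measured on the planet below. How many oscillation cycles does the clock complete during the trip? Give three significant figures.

N = 1.64×10¹⁷

γ = 1/√(1 − 0.604²) = 1/√0.6352 = 1.255
The oscillator's own cycle count is N = f × τ where τ is the proper time aboard the station. τ = Δt/γ = 259/1.255 = 206.4 days = 1.783×10⁷ s.
N = 9.193×10⁹ × 1.783×10⁷ = 1.640×10¹⁷.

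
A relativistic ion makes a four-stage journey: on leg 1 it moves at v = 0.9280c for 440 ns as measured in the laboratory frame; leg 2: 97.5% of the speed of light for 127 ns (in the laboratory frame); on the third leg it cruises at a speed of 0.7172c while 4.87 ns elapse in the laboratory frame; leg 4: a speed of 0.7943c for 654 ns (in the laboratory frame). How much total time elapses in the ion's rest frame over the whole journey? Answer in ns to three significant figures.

τ = 593 ns

Leg 1: γ = 1/√(1 − 0.9280²) = 1/√0.1388 = 2.684; τ_1 = 440/2.684 = 163.9 ns.
Leg 2: β = 0.975; γ = 1/√(1 − 0.975²) = 1/√0.04938 = 4.500; τ_2 = 127/4.500 = 28.22 ns.
Leg 3: γ = 1/√(1 − 0.7172²) = 1/√0.4856 = 1.435; τ_3 = 4.87/1.435 = 3.394 ns.
Leg 4: γ = 1/√(1 − 0.7943²) = 1/√0.3691 = 1.646; τ_4 = 654/1.646 = 397.3 ns.
Total: 163.9 + 28.22 + 3.394 + 397.3 ns.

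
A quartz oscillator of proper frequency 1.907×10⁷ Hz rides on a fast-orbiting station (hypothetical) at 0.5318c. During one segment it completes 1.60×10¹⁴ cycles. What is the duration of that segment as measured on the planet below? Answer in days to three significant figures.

γ = 1/√(1 − 0.5318²) = 1/√0.7172 = 1.181
Proper time for N cycles: τ = N/f = 1.60×10¹⁴/(1.907×10⁷) = 8.390×10⁶ s = 97.11 days.
Lab-frame duration Δt = γτ = 1.181 × 97.11 = 114.7 days.

Δt = 115 days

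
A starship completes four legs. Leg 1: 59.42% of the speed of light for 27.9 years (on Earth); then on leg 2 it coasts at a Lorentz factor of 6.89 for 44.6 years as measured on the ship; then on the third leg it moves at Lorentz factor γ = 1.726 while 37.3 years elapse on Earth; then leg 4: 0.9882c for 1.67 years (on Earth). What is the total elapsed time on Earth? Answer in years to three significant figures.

Leg 1: 27.9 years is already measured on Earth.
Leg 2: γ = 6.89; Δt_2 = 6.890 × 44.6 = 307.3 years.
Leg 3: 37.3 years is already measured on Earth.
Leg 4: 1.67 years is already measured on Earth.
Total: 27.90 + 307.3 + 37.30 + 1.670 years.

Δt = 374 years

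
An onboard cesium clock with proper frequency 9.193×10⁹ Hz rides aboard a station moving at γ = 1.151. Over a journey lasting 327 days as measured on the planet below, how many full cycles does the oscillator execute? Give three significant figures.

γ = 1.151
The oscillator's own cycle count is N = f × τ where τ is the proper time aboard the station. τ = Δt/γ = 327/1.151 = 284.1 days = 2.455×10⁷ s.
N = 9.193×10⁹ × 2.455×10⁷ = 2.257×10¹⁷.

N = 2.26×10¹⁷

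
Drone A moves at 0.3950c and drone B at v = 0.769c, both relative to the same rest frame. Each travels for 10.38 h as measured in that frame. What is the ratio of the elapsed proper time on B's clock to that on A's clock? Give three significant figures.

A: γ = 1/√(1 − 0.3950²) = 1/√0.8440 = 1.089. B: γ = 1/√(1 − 0.769²) = 1/√0.4086 = 1.564.
τ_A/τ_B = γ_B/γ_A = 1.564/1.089 = 1.437, so τ_B/τ_A = 0.6958.

τ_B/τ_A = 0.696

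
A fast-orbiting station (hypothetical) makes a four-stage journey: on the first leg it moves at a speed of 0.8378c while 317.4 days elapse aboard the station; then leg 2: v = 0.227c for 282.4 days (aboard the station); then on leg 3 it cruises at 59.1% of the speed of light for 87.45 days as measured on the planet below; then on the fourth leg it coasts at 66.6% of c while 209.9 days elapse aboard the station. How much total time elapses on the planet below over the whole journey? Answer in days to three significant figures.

Δt = 1240 days

Leg 1: γ = 1/√(1 − 0.8378²) = 1/√0.2981 = 1.832; Δt_1 = 1.832 × 317.4 = 581.3 days.
Leg 2: γ = 1/√(1 − 0.227²) = 1/√0.9485 = 1.027; Δt_2 = 1.027 × 282.4 = 290.0 days.
Leg 3: 87.45 days is already measured on the planet below.
Leg 4: β = 0.666; γ = 1/√(1 − 0.666²) = 1/√0.5564 = 1.341; Δt_4 = 1.341 × 209.9 = 281.4 days.
Total: 581.3 + 290.0 + 87.45 + 281.4 days.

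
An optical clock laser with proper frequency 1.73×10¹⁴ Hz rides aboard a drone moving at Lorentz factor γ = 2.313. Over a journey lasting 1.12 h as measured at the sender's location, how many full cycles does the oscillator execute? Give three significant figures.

N = 3.02×10¹⁷

γ = 2.313
The oscillator's own cycle count is N = f × τ where τ is the proper time aboard the drone. τ = Δt/γ = 1.12/2.313 = 0.4842 h = 1.743×10³ s.
N = 1.73×10¹⁴ × 1.743×10³ = 3.016×10¹⁷.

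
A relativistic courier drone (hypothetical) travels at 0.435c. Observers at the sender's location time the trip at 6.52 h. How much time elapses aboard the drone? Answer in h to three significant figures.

τ = 5.87 h

γ = 1/√(1 − 0.435²) = 1/√0.8108 = 1.111
The interval measured at the sender's location is the dilated one; the clock aboard the drone measures the proper time τ = Δt/γ = 6.52/1.111 h.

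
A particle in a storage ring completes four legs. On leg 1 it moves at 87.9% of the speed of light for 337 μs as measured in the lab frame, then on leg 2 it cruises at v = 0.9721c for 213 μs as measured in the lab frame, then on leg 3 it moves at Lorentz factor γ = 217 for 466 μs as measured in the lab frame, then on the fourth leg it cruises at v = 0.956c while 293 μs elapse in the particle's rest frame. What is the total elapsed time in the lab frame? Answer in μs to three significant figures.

Δt = 2010 μs

Leg 1: 337 μs is already measured in the lab frame.
Leg 2: 213 μs is already measured in the lab frame.
Leg 3: 466 μs is already measured in the lab frame.
Leg 4: γ = 1/√(1 − 0.956²) = 1/√0.08606 = 3.409; Δt_4 = 3.409 × 293 = 998.8 μs.
Total: 337.0 + 213.0 + 466.0 + 998.8 μs.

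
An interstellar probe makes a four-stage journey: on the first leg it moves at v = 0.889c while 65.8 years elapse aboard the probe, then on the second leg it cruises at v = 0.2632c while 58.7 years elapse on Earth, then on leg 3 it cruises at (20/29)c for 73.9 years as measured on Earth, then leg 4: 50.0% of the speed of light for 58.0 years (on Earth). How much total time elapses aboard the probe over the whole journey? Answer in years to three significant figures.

Leg 1: 65.8 years is already measured aboard the probe.
Leg 2: γ = 1/√(1 − 0.2632²) = 1/√0.9307 = 1.037; τ_2 = 58.7/1.037 = 56.63 years.
Leg 3: γ = 1/√(1 − (20/29)²) = 29/21 ≈ 1.381; τ_3 = 73.9/1.381 = 53.51 years.
Leg 4: β = 0.500; γ = 1/√(1 − 0.500²) = 1/√0.7500 = 1.155; τ_4 = 58.0/1.155 = 50.23 years.
Total: 65.80 + 56.63 + 53.51 + 50.23 years.

τ = 226 years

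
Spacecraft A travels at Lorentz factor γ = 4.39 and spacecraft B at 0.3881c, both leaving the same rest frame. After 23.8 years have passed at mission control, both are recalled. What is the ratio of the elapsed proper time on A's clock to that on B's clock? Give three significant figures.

τ_A/τ_B = 0.247

A: γ = 4.39. B: γ = 1/√(1 − 0.3881²) = 1/√0.8494 = 1.085.
τ_A/τ_B = γ_B/γ_A = 1.085/4.390 = 0.2472, so τ_A/τ_B = 0.2472.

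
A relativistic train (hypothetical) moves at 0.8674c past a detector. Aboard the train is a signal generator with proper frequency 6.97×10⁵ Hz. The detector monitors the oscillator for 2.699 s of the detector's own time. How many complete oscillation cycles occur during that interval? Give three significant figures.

N = 9.36×10⁵

γ = 1/√(1 − 0.8674²) = 1/√0.2476 = 2.010
During 2.699 s of lab time, the oscillator's proper time advances by τ = Δt/γ = 2.699/2.010 = 1.343 s = 1.343×10⁰ s.
N = f × τ = 6.97×10⁵ × 1.343×10⁰ = 9.361×10⁵.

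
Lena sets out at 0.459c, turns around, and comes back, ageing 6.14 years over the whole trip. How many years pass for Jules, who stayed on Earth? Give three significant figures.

Δt = 6.91 years

γ = 1/√(1 − 0.459²) = 1/√0.7893 = 1.126
Earth-frame duration is the dilated interval: Δt = γτ = 1.126 × 6.14 years.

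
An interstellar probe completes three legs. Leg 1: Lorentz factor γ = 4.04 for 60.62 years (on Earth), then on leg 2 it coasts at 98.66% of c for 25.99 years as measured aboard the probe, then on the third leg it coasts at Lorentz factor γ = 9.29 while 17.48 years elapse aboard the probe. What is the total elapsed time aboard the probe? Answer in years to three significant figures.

Leg 1: γ = 4.04; τ_1 = 60.62/4.040 = 15.00 years.
Leg 2: 25.99 years is already measured aboard the probe.
Leg 3: 17.48 years is already measured aboard the probe.
Total: 15.00 + 25.99 + 17.48 years.

τ = 58.5 years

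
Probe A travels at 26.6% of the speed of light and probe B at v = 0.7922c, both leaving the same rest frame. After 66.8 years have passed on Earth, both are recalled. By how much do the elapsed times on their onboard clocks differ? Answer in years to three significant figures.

|τ_A − τ_B| = 23.6 years

A: β = 0.266; γ = 1/√(1 − 0.266²) = 1/√0.9292 = 1.037; τ_A = 66.8/1.037 = 64.39 years.
B: γ = 1/√(1 − 0.7922²) = 1/√0.3724 = 1.639; τ_B = 66.8/1.639 = 40.77 years.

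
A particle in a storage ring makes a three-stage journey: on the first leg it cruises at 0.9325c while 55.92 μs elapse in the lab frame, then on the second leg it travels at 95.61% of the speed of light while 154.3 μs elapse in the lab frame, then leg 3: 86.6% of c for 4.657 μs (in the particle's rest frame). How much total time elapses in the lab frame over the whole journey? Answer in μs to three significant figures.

Leg 1: 55.92 μs is already measured in the lab frame.
Leg 2: 154.3 μs is already measured in the lab frame.
Leg 3: β = 0.866; γ = 1/√(1 − 0.866²) = 1/√0.2500 = 2.000; Δt_3 = 2.000 × 4.657 = 9.313 μs.
Total: 55.92 + 154.3 + 9.313 μs.

Δt = 220 μs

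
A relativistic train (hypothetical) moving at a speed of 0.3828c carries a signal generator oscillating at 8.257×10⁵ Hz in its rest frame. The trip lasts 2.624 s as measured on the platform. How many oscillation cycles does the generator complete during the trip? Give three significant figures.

γ = 1/√(1 − 0.3828²) = 1/√0.8535 = 1.082
The oscillator's own cycle count is N = f × τ where τ is the proper time on the train. τ = Δt/γ = 2.624/1.082 = 2.424 s = 2.424×10⁰ s.
N = 8.257×10⁵ × 2.424×10⁰ = 2.002×10⁶.

N = 2.00×10⁶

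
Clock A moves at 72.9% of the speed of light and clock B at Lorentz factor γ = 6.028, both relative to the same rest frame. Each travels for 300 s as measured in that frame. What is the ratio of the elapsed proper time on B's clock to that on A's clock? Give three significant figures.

τ_B/τ_A = 0.242

A: β = 0.729; γ = 1/√(1 − 0.729²) = 1/√0.4686 = 1.461. B: γ = 6.028.
τ_A/τ_B = γ_B/γ_A = 6.028/1.461 = 4.126, so τ_B/τ_A = 0.2424.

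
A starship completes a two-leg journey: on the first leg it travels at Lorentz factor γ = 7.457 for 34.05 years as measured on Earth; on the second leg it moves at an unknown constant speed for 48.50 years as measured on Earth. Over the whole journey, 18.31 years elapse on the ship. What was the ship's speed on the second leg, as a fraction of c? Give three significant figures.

β = 0.959

Leg 1: γ = 7.457; τ_1 = 34.05/7.457 = 4.566 years.
Leg 2: speed unknown; τ_2 = 48.50/γ_2.
Total proper time: 4.566 + τ_2 = 18.31, so τ_2 = 18.31 − 4.566 = 13.74 years.
γ_2 = 48.50/13.74 = 3.529; β = √(1 − 1/γ²) = √0.9197.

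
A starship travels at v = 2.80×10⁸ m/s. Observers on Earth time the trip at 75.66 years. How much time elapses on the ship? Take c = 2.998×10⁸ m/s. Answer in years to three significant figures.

β = 2.80×10⁸/2.998×10⁸ = 0.9340; γ = 1/√(1 − 0.9340²) = 2.798
The interval measured on Earth is the dilated one; the clock on the ship measures the proper time τ = Δt/γ = 75.66/2.798 years.

τ = 27.0 years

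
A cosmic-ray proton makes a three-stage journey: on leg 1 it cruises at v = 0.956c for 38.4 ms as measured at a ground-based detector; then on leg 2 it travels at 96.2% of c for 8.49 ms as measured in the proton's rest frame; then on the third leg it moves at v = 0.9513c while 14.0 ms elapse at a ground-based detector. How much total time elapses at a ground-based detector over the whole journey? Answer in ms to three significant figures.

Δt = 83.5 ms

Leg 1: 38.4 ms is already measured at a ground-based detector.
Leg 2: β = 0.962; γ = 1/√(1 − 0.962²) = 1/√0.07456 = 3.662; Δt_2 = 3.662 × 8.49 = 31.09 ms.
Leg 3: 14.0 ms is already measured at a ground-based detector.
Total: 38.40 + 31.09 + 14.00 ms.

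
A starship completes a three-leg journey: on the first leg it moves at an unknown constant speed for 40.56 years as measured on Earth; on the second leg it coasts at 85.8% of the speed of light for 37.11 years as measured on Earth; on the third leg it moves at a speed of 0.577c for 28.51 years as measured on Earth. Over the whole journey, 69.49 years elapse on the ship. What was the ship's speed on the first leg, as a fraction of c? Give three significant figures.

β = 0.743

Leg 1: speed unknown; τ_1 = 40.56/γ_1.
Leg 2: β = 0.858; γ = 1/√(1 − 0.858²) = 1/√0.2638 = 1.947; τ_2 = 37.11/1.947 = 19.06 years.
Leg 3: γ = 1/√(1 − 0.577²) = 1/√0.6671 = 1.224; τ_3 = 28.51/1.224 = 23.29 years.
Total proper time: τ_1 + 19.06 + 23.29 = 69.49, so τ_1 = 69.49 − 42.35 = 27.14 years.
γ_1 = 40.56/27.14 = 1.494; β = √(1 − 1/γ²) = √0.5522.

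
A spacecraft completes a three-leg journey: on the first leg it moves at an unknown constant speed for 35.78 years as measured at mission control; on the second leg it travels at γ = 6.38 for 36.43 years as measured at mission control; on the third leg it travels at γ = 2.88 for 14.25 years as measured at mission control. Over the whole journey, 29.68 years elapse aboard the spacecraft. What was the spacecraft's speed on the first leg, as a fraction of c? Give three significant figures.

β = 0.847

Leg 1: speed unknown; τ_1 = 35.78/γ_1.
Leg 2: γ = 6.38; τ_2 = 36.43/6.380 = 5.710 years.
Leg 3: γ = 2.88; τ_3 = 14.25/2.880 = 4.948 years.
Total proper time: τ_1 + 5.710 + 4.948 = 29.68, so τ_1 = 29.68 − 10.66 = 19.02 years.
γ_1 = 35.78/19.02 = 1.881; β = √(1 − 1/γ²) = √0.7174.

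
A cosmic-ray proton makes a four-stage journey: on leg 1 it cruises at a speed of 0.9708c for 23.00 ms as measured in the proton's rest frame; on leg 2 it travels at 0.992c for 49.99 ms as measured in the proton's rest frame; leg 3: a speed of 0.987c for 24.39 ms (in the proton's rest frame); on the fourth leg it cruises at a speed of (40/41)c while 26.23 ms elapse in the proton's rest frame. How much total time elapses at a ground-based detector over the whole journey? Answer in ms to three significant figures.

Δt = 763 ms

Leg 1: γ = 1/√(1 − 0.9708²) = 1/√0.05755 = 4.169; Δt_1 = 4.169 × 23.00 = 95.88 ms.
Leg 2: γ = 1/√(1 − 0.992²) = 1/√0.01594 = 7.922; Δt_2 = 7.922 × 49.99 = 396.0 ms.
Leg 3: γ = 1/√(1 − 0.987²) = 1/√0.02583 = 6.222; Δt_3 = 6.222 × 24.39 = 151.8 ms.
Leg 4: γ = 1/√(1 − (40/41)²) = 41/9 ≈ 4.556; Δt_4 = 4.556 × 26.23 = 119.5 ms.
Total: 95.88 + 396.0 + 151.8 + 119.5 ms.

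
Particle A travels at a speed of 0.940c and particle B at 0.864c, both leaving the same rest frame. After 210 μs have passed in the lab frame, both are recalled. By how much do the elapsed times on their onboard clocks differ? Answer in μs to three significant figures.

|τ_A − τ_B| = 34.1 μs

A: γ = 1/√(1 − 0.940²) = 1/√0.1164 = 2.931; τ_A = 210/2.931 = 71.65 μs.
B: γ = 1/√(1 − 0.864²) = 1/√0.2535 = 1.986; τ_B = 210/1.986 = 105.7 μs.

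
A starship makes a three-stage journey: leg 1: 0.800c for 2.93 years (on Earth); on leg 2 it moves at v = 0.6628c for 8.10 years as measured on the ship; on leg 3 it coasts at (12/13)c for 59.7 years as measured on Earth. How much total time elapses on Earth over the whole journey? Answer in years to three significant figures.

Δt = 73.4 years

Leg 1: 2.93 years is already measured on Earth.
Leg 2: γ = 1/√(1 − 0.6628²) = 1/√0.5607 = 1.335; Δt_2 = 1.335 × 8.10 = 10.82 years.
Leg 3: 59.7 years is already measured on Earth.
Total: 2.930 + 10.82 + 59.70 years.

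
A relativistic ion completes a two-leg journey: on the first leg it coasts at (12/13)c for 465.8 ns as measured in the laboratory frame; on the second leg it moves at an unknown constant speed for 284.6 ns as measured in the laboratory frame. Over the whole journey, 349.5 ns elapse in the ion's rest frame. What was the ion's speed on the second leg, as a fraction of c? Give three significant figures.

Leg 1: γ = 1/√(1 − (12/13)²) = 13/5 = 2.600; τ_1 = 465.8/2.600 = 179.2 ns.
Leg 2: speed unknown; τ_2 = 284.6/γ_2.
Total proper time: 179.2 + τ_2 = 349.5, so τ_2 = 349.5 − 179.2 = 170.3 ns.
γ_2 = 284.6/170.3 = 1.671; β = √(1 − 1/γ²) = √0.6417.

β = 0.801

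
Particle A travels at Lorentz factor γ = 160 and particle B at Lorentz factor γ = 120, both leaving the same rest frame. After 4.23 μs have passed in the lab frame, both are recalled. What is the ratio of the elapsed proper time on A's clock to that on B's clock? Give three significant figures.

A: γ = 160. B: γ = 120.
τ_A/τ_B = γ_B/γ_A = 120.0/160.0 = 0.7500, so τ_A/τ_B = 0.7500.

τ_A/τ_B = 0.750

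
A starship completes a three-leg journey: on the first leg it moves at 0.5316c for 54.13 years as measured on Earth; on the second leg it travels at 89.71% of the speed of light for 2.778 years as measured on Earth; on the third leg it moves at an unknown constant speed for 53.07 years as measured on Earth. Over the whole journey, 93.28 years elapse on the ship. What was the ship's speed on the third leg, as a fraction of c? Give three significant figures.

Leg 1: γ = 1/√(1 − 0.5316²) = 1/√0.7174 = 1.181; τ_1 = 54.13/1.181 = 45.85 years.
Leg 2: β = 0.8971; γ = 1/√(1 − 0.8971²) = 1/√0.1952 = 2.263; τ_2 = 2.778/2.263 = 1.227 years.
Leg 3: speed unknown; τ_3 = 53.07/γ_3.
Total proper time: 45.85 + 1.227 + τ_3 = 93.28, so τ_3 = 93.28 − 47.08 = 46.20 years.
γ_3 = 53.07/46.20 = 1.149; β = √(1 − 1/γ²) = √0.2420.

β = 0.492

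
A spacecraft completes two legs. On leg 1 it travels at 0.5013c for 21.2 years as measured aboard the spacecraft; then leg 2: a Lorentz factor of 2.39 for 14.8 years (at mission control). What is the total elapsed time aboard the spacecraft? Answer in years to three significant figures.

Leg 1: 21.2 years is already measured aboard the spacecraft.
Leg 2: γ = 2.39; τ_2 = 14.8/2.390 = 6.192 years.
Total: 21.20 + 6.192 years.

τ = 27.4 years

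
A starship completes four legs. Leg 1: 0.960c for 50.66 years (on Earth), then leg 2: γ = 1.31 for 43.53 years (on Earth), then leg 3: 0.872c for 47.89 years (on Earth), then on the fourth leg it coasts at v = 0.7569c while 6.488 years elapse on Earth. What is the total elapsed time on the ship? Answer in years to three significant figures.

τ = 75.1 years

Leg 1: γ = 1/√(1 − 0.960²) = 25/7 ≈ 3.571; τ_1 = 50.66/3.571 = 14.18 years.
Leg 2: γ = 1.31; τ_2 = 43.53/1.310 = 33.23 years.
Leg 3: γ = 1/√(1 − 0.872²) = 1/√0.2396 = 2.043; τ_3 = 47.89/2.043 = 23.44 years.
Leg 4: γ = 1/√(1 − 0.7569²) = 1/√0.4271 = 1.530; τ_4 = 6.488/1.530 = 4.240 years.
Total: 14.18 + 33.23 + 23.44 + 4.240 years.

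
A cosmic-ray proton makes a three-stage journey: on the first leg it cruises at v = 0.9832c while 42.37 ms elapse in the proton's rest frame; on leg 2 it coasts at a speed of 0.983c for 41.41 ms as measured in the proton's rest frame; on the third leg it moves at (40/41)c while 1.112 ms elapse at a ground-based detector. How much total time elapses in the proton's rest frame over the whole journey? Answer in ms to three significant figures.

τ = 84.0 ms

Leg 1: 42.37 ms is already measured in the proton's rest frame.
Leg 2: 41.41 ms is already measured in the proton's rest frame.
Leg 3: γ = 1/√(1 − (40/41)²) = 41/9 ≈ 4.556; τ_3 = 1.112/4.556 = 0.2441 ms.
Total: 42.37 + 41.41 + 0.2441 ms.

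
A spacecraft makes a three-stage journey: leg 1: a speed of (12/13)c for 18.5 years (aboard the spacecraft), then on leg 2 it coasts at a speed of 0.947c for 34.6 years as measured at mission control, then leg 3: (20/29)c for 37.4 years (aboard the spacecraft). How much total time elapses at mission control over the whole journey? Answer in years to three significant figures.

Leg 1: γ = 1/√(1 − (12/13)²) = 13/5 = 2.600; Δt_1 = 2.600 × 18.5 = 48.10 years.
Leg 2: 34.6 years is already measured at mission control.
Leg 3: γ = 1/√(1 − (20/29)²) = 29/21 ≈ 1.381; Δt_3 = 1.381 × 37.4 = 51.65 years.
Total: 48.10 + 34.60 + 51.65 years.

Δt = 134 years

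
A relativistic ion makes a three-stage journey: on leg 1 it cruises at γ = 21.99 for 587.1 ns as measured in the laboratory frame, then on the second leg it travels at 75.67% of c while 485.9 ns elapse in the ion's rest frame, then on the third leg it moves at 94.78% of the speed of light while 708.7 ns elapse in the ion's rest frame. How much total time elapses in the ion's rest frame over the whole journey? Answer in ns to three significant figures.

Leg 1: γ = 21.99; τ_1 = 587.1/21.99 = 26.70 ns.
Leg 2: 485.9 ns is already measured in the ion's rest frame.
Leg 3: 708.7 ns is already measured in the ion's rest frame.
Total: 26.70 + 485.9 + 708.7 ns.

τ = 1220 ns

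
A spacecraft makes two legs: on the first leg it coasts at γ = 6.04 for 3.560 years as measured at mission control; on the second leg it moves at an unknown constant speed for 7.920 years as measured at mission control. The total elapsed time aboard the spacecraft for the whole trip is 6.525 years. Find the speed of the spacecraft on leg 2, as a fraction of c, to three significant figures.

Leg 1: γ = 6.04; τ_1 = 3.560/6.040 = 0.5894 years.
Leg 2: speed unknown; τ_2 = 7.920/γ_2.
Total proper time: 0.5894 + τ_2 = 6.525, so τ_2 = 6.525 − 0.5894 = 5.936 years.
γ_2 = 7.920/5.936 = 1.334; β = √(1 − 1/γ²) = √0.4383.

β = 0.662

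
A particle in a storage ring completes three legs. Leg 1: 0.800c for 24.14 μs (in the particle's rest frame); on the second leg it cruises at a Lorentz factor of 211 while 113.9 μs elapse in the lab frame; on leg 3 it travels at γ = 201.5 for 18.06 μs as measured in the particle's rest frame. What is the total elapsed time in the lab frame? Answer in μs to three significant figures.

Leg 1: γ = 1/√(1 − 0.800²) = 5/3 ≈ 1.667; Δt_1 = 1.667 × 24.14 = 40.23 μs.
Leg 2: 113.9 μs is already measured in the lab frame.
Leg 3: γ = 201.5; Δt_3 = 201.5 × 18.06 = 3639 μs.
Total: 40.23 + 113.9 + 3639 μs.

Δt = 3790 μs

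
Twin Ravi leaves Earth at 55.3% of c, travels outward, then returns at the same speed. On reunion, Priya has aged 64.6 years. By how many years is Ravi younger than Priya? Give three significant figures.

β = 0.553; γ = 1/√(1 − 0.553²) = 1/√0.6942 = 1.200
Ravi's elapsed proper time: τ = 64.6/1.200 = 53.82 years.
Age gap = Δt − τ = 64.6 − 53.82 years.

Δt − τ = 10.8 years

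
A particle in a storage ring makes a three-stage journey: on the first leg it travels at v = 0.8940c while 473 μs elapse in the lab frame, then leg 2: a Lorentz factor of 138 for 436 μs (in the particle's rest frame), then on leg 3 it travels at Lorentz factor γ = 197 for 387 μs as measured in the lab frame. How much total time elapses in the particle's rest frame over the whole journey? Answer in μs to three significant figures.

Leg 1: γ = 1/√(1 − 0.8940²) = 1/√0.2008 = 2.232; τ_1 = 473/2.232 = 211.9 μs.
Leg 2: 436 μs is already measured in the particle's rest frame.
Leg 3: γ = 197; τ_3 = 387/197.0 = 1.964 μs.
Total: 211.9 + 436.0 + 1.964 μs.

τ = 650 μs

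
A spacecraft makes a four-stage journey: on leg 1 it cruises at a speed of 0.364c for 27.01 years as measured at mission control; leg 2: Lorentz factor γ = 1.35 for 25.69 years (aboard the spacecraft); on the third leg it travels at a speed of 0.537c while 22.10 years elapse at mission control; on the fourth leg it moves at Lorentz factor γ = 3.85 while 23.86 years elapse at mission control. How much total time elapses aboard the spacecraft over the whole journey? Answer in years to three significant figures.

τ = 75.7 years

Leg 1: γ = 1/√(1 − 0.364²) = 1/√0.8675 = 1.074; τ_1 = 27.01/1.074 = 25.16 years.
Leg 2: 25.69 years is already measured aboard the spacecraft.
Leg 3: γ = 1/√(1 − 0.537²) = 1/√0.7116 = 1.185; τ_3 = 22.10/1.185 = 18.64 years.
Leg 4: γ = 3.85; τ_4 = 23.86/3.850 = 6.197 years.
Total: 25.16 + 25.69 + 18.64 + 6.197 years.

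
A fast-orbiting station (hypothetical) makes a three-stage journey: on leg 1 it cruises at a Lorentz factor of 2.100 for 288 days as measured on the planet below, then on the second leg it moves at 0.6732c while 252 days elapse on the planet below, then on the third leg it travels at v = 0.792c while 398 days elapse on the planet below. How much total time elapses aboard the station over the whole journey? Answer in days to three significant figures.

Leg 1: γ = 2.100; τ_1 = 288/2.100 = 137.1 days.
Leg 2: γ = 1/√(1 − 0.6732²) = 1/√0.5468 = 1.352; τ_2 = 252/1.352 = 186.3 days.
Leg 3: γ = 1/√(1 − 0.792²) = 1/√0.3727 = 1.638; τ_3 = 398/1.638 = 243.0 days.
Total: 137.1 + 186.3 + 243.0 days.

τ = 566 days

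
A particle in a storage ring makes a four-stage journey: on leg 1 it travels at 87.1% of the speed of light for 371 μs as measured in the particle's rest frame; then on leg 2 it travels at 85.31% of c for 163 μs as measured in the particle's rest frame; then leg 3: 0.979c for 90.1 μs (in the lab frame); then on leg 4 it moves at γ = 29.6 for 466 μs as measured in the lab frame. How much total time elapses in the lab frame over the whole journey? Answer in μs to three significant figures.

Leg 1: β = 0.871; γ = 1/√(1 − 0.871²) = 1/√0.2414 = 2.035; Δt_1 = 2.035 × 371 = 755.2 μs.
Leg 2: β = 0.8531; γ = 1/√(1 − 0.8531²) = 1/√0.2722 = 1.917; Δt_2 = 1.917 × 163 = 312.4 μs.
Leg 3: 90.1 μs is already measured in the lab frame.
Leg 4: 466 μs is already measured in the lab frame.
Total: 755.2 + 312.4 + 90.10 + 466.0 μs.

Δt = 1620 μs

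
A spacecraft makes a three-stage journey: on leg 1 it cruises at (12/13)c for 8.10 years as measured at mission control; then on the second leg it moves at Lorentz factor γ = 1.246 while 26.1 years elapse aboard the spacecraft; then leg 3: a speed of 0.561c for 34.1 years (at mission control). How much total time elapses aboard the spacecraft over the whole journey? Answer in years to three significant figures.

Leg 1: γ = 1/√(1 − (12/13)²) = 13/5 = 2.600; τ_1 = 8.10/2.600 = 3.115 years.
Leg 2: 26.1 years is already measured aboard the spacecraft.
Leg 3: γ = 1/√(1 − 0.561²) = 1/√0.6853 = 1.208; τ_3 = 34.1/1.208 = 28.23 years.
Total: 3.115 + 26.10 + 28.23 years.

τ = 57.4 years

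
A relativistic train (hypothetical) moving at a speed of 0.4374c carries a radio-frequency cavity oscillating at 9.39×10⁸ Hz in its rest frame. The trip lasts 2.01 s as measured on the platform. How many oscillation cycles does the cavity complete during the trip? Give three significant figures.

γ = 1/√(1 − 0.4374²) = 1/√0.8087 = 1.112
The oscillator's own cycle count is N = f × τ where τ is the proper time on the train. τ = Δt/γ = 2.01/1.112 = 1.808 s = 1.808×10⁰ s.
N = 9.39×10⁸ × 1.808×10⁰ = 1.697×10⁹.

N = 1.70×10⁹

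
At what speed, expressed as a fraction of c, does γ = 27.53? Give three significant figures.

β = √(1 − 1/γ²) = √(1 − 1/27.53²) = √(1 − 0.001319) = √0.9987

β = 0.999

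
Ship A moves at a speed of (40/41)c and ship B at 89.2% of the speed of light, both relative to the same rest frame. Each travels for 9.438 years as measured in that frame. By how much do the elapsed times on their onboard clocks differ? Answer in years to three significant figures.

A: γ = 1/√(1 − (40/41)²) = 41/9 ≈ 4.556; τ_A = 9.438/4.556 = 2.072 years.
B: β = 0.892; γ = 1/√(1 − 0.892²) = 1/√0.2043 = 2.212; τ_B = 9.438/2.212 = 4.266 years.

|τ_A − τ_B| = 2.19 years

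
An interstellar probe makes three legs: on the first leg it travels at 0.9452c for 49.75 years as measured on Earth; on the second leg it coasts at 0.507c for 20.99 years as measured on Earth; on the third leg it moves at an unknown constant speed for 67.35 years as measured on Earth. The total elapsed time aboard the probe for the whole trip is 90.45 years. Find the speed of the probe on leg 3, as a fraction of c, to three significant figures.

Leg 1: γ = 1/√(1 − 0.9452²) = 1/√0.1066 = 3.063; τ_1 = 49.75/3.063 = 16.24 years.
Leg 2: γ = 1/√(1 − 0.507²) = 1/√0.7430 = 1.160; τ_2 = 20.99/1.160 = 18.09 years.
Leg 3: speed unknown; τ_3 = 67.35/γ_3.
Total proper time: 16.24 + 18.09 + τ_3 = 90.45, so τ_3 = 90.45 − 34.34 = 56.11 years.
γ_3 = 67.35/56.11 = 1.200; β = √(1 − 1/γ²) = √0.3058.

β = 0.553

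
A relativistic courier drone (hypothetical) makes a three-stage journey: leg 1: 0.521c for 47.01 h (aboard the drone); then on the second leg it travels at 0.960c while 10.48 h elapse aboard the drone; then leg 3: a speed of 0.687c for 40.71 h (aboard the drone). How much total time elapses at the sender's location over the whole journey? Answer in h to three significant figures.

Δt = 149 h

Leg 1: γ = 1/√(1 − 0.521²) = 1/√0.7286 = 1.172; Δt_1 = 1.172 × 47.01 = 55.08 h.
Leg 2: γ = 1/√(1 − 0.960²) = 25/7 ≈ 3.571; Δt_2 = 3.571 × 10.48 = 37.43 h.
Leg 3: γ = 1/√(1 − 0.687²) = 1/√0.5280 = 1.376; Δt_3 = 1.376 × 40.71 = 56.02 h.
Total: 55.08 + 37.43 + 56.02 h.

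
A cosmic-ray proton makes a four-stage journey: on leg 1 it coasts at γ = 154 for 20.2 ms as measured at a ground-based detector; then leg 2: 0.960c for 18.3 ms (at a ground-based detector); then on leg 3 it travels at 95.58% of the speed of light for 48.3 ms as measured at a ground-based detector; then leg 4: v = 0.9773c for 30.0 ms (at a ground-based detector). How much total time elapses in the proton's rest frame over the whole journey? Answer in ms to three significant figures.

τ = 25.8 ms

Leg 1: γ = 154; τ_1 = 20.2/154.0 = 0.1312 ms.
Leg 2: γ = 1/√(1 − 0.960²) = 25/7 ≈ 3.571; τ_2 = 18.3/3.571 = 5.124 ms.
Leg 3: β = 0.9558; γ = 1/√(1 − 0.9558²) = 1/√0.08645 = 3.401; τ_3 = 48.3/3.401 = 14.20 ms.
Leg 4: γ = 1/√(1 − 0.9773²) = 1/√0.04488 = 4.720; τ_4 = 30.0/4.720 = 6.356 ms.
Total: 0.1312 + 5.124 + 14.20 + 6.356 ms.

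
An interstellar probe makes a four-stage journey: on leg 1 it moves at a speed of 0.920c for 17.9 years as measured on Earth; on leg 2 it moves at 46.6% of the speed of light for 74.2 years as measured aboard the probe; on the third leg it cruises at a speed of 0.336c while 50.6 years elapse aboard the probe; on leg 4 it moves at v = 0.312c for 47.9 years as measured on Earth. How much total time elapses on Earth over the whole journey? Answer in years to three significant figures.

Leg 1: 17.9 years is already measured on Earth.
Leg 2: β = 0.466; γ = 1/√(1 − 0.466²) = 1/√0.7828 = 1.130; Δt_2 = 1.130 × 74.2 = 83.86 years.
Leg 3: γ = 1/√(1 − 0.336²) = 1/√0.8871 = 1.062; Δt_3 = 1.062 × 50.6 = 53.72 years.
Leg 4: 47.9 years is already measured on Earth.
Total: 17.90 + 83.86 + 53.72 + 47.90 years.

Δt = 203 years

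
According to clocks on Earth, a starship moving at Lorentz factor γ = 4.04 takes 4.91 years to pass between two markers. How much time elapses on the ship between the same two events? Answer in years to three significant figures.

τ = 1.22 years

γ = 4.04
The interval measured on Earth is the dilated one; the clock on the ship measures the proper time τ = Δt/γ = 4.91/4.040 years.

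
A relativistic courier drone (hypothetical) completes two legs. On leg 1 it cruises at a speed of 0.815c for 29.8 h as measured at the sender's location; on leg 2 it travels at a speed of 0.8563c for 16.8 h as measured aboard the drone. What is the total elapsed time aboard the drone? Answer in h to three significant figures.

τ = 34.1 h

Leg 1: γ = 1/√(1 − 0.815²) = 1/√0.3358 = 1.726; τ_1 = 29.8/1.726 = 17.27 h.
Leg 2: 16.8 h is already measured aboard the drone.
Total: 17.27 + 16.80 h.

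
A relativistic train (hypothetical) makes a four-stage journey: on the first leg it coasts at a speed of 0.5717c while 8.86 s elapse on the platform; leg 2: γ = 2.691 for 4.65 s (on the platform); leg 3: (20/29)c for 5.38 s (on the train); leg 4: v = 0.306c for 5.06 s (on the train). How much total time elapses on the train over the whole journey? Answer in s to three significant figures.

Leg 1: γ = 1/√(1 − 0.5717²) = 1/√0.6732 = 1.219; τ_1 = 8.86/1.219 = 7.269 s.
Leg 2: γ = 2.691; τ_2 = 4.65/2.691 = 1.728 s.
Leg 3: 5.38 s is already measured on the train.
Leg 4: 5.06 s is already measured on the train.
Total: 7.269 + 1.728 + 5.380 + 5.060 s.

τ = 19.4 s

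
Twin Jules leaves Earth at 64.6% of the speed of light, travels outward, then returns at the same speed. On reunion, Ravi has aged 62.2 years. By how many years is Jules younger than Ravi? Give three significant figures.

β = 0.646; γ = 1/√(1 − 0.646²) = 1/√0.5827 = 1.310
Jules's elapsed proper time: τ = 62.2/1.310 = 47.48 years.
Age gap = Δt − τ = 62.2 − 47.48 years.

Δt − τ = 14.7 years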